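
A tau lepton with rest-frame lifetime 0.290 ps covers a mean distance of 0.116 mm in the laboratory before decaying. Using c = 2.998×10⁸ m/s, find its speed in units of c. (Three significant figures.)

Let x = d/(cτ) = 1.160×10^-4 m / (2.998×10⁸ m/s × 2.900×10^-13 s) = 1.3342. Since d = βγcτ, x = βγ = β/√(1−β²).
Solving: β² = x²/(1+x²) = 1.78009/2.78009 = 0.640299, so β = 0.800.

0.800c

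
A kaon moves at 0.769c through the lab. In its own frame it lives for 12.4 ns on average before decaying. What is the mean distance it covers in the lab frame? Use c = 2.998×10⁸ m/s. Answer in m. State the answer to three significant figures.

Lorentz factor: γ = (1 − 0.591361)^(−1/2) = 1.5643.
Lab-frame lifetime: Δt = γτ = 1.5643 × 12.4 ns = 19.397 ns.
Distance: d = vΔt = 0.769 × 2.998×10⁸ m/s × 1.9397×10^-8 s = 4.47 m.

4.47 m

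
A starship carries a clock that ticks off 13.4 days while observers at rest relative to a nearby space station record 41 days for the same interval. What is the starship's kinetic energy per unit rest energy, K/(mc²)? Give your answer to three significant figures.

γ = Δt/Δτ = 41/13.4 = 3.0597.
Since K = (γ−1)mc², K/(mc²) = 3.0597 − 1 = 2.06.

2.06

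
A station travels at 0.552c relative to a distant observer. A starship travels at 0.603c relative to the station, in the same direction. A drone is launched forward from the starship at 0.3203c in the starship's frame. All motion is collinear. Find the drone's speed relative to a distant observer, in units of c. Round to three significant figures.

0.929c

Compose velocities in two stages. Stage 1 (into S'): u₁ = (0.3203+0.603)/(1+0.3203×0.603) = 0.77384.
Stage 2 (into S): u = (0.77384+0.552)/(1+0.77384×0.552) = 0.92901, so the speed is 0.929c.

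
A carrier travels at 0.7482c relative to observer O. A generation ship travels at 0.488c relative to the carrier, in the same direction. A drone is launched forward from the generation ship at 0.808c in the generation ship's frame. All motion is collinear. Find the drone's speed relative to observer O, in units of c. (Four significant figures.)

0.9895c

First combine the drone and generation ship (S''→S'): u₁ = (0.808 + 0.488)/(1 + 0.808×0.488) = 1.296/1.394304 = 0.9295.
Then combine with the carrier (S'→S): u = (0.9295 + 0.7482)/(1 + 0.9295×0.7482) = 1.6777/1.6954519 = 0.98953.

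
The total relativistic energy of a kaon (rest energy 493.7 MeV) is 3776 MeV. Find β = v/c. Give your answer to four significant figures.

0.9914

γ = E/(mc²) = 3776/493.7 = 7.6484.
β = √(1 − 1/γ²) = √(1 − 0.0170946) = √0.9829054 = 0.9914.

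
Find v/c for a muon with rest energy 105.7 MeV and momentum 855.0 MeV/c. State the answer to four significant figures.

0.9924

pc/(mc²) = 855.0/105.7 = 8.0889 = βγ = β/√(1−β²).
So β² = x²/(1 + x²) with x = 8.0889: x² = 65.4303, β² = 65.4303/66.4303 = 0.984947, β = 0.9924.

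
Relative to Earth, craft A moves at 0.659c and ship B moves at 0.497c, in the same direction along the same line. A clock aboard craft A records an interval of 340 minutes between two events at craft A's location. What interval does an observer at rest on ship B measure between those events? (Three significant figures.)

350 minutes

Transform craft A's velocity into ship B's frame: (0.659 − 0.497)/(1 − 0.659·0.497) = 0.162/0.672477, so the relative speed is 0.2409c.
γ for this relative speed: γ = 1/√(1 − 0.0580328) = 1.0303.
The clock on craft A records proper time, so ship B measures Δt = γΔτ = 1.0303 × 340 = 350 minutes.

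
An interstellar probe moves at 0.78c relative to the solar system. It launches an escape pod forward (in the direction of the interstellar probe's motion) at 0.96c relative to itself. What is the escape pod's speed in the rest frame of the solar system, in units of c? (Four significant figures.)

0.9950c

Relativistic velocity addition: u = (u' + v)/(1 + u'v/c²), with u' = 0.96c and v = 0.78c.
Numerator: 0.96 + 0.78 = 1.74. Denominator: 1 + (0.96)(0.78) = 1.7488.
u = 1.74/1.7488 = 0.99497, so the speed is 0.9950c.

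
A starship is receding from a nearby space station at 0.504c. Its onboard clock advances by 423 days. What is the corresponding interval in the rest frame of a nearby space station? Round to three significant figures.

490 days

β² = 0.254016, so γ = 1/√0.745984 = 1.1578.
Time dilation: Δt = γ·Δτ = 1.1578 × 423 = 490 days.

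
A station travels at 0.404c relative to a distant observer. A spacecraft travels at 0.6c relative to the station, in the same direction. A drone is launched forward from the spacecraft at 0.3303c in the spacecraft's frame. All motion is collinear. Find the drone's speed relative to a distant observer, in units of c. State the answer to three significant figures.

Apply u = (u'+v)/(1+u'v) twice. Drone in the station frame: (0.3303+0.6)/(1+0.3303·0.6) = 0.9303/1.19818 = 0.77643c.
That velocity, transformed to the rest frame of a distant observer: (0.77643+0.404)/(1+0.77643·0.404) = 1.18043/1.31367772 = 0.89857c.

0.899c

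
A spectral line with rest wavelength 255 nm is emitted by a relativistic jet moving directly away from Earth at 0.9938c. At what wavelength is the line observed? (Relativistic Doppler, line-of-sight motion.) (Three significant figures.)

Relativistic Doppler for wavelength: λ_obs = λ_src · √((1+β)/(1−β)).
With β = 0.9938: factor = √(1.9938/0.0062) = 17.933.
λ_obs = 255 × 17.933 = 4570 nm.

4570 nm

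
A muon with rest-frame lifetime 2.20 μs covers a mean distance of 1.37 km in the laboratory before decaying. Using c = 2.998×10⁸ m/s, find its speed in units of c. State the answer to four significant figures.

0.9010c

d = βγcτ ⇒ βγ = d/(cτ) = 1370 m / (659.56 m) = 2.0771.
β = (βγ)/√(1+(βγ)²) = 2.0771/√5.31434 = 0.9010.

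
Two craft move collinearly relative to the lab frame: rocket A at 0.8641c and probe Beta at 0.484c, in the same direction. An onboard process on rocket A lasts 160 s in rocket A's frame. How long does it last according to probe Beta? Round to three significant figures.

211 s

Speed of rocket A in probe Beta's frame: u = (v_A − v_B)/(1 − v_A v_B/c²) = (0.8641 − 0.484)/(1 − 0.8641×0.484) = 0.3801/0.5817756 = 0.65334; |u| = 0.65334c.
At |u| = 0.65334c, γ = (1 − 0.426853)^(−1/2) = 1.3209.
Rocket A's interval is proper; time dilation gives Δt_B = γΔτ = 1.3209 × 160 s = 211 s.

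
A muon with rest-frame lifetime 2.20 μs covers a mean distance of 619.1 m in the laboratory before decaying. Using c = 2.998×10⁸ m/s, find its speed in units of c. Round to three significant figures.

d = βγcτ ⇒ βγ = d/(cτ) = 619.1 m / (659.56 m) = 0.93866.
β = (βγ)/√(1+(βγ)²) = 0.93866/√1.881083 = 0.684.

0.684c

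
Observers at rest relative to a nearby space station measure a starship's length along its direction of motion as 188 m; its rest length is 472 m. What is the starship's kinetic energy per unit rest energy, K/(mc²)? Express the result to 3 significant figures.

γ = L₀/L = 472/188 = 2.51064.
Since K = (γ−1)mc², K/(mc²) = 2.51064 − 1 = 1.51.

1.51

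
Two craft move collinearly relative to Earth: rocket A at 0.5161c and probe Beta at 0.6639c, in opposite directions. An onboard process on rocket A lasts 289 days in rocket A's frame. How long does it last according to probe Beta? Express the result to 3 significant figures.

Transform rocket A's velocity into probe Beta's frame: (0.5161 + 0.6639)/(1 + 0.5161·0.6639) = 1.18/1.34263879, so the relative speed is 0.87887c.
At |u| = 0.87887c, γ = (1 − 0.772412)^(−1/2) = 2.0962.
Rocket A's interval is proper; time dilation gives Δt_B = γΔτ = 2.0962 × 289 days = 606 days.

606 days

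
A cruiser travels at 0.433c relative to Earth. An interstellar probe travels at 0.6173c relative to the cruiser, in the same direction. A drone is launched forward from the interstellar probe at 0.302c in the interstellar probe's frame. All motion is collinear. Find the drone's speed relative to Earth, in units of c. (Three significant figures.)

Apply u = (u'+v)/(1+u'v) twice. Drone in the cruiser frame: (0.302+0.6173)/(1+0.302·0.6173) = 0.9193/1.1864246 = 0.77485c.
That velocity, transformed to the rest frame of Earth: (0.77485+0.433)/(1+0.77485·0.433) = 1.20785/1.33551005 = 0.90441c.

0.904c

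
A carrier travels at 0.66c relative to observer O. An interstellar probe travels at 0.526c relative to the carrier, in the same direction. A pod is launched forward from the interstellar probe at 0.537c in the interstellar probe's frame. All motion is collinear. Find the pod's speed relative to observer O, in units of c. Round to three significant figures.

Compose velocities in two stages. Stage 1 (into S'): u₁ = (0.537+0.526)/(1+0.537×0.526) = 0.82887.
Stage 2 (into S): u = (0.82887+0.66)/(1+0.82887×0.66) = 0.96239, so the speed is 0.962c.

0.962c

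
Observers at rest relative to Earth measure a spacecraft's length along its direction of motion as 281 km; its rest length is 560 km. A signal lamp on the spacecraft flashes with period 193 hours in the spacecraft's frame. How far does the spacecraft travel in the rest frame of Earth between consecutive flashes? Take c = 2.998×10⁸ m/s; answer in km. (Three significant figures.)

3.59×10^11 km

γ = L₀/L = 560/281 = 1.99288.
β = √(1 − 1/γ²) = 0.86499. Lab-frame period = γτ = 1.99288×193 hours = 384.63 hours. Distance = βc × γτ = 0.86499 × 2.998×10⁸ m/s × 1384668 s = 3.5908×10^14 m = 3.59×10^11 km.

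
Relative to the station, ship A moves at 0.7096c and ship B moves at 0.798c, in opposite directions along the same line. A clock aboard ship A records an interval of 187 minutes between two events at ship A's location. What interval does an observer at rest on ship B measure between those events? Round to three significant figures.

Transform ship A's velocity into ship B's frame: (0.7096 + 0.798)/(1 + 0.7096·0.798) = 1.5076/1.5662608, so the relative speed is 0.96255c.
γ for this relative speed: γ = 1/√(1 − 0.926503) = 3.6886.
Ship A's interval is proper; time dilation gives Δt_B = γΔτ = 3.6886 × 187 minutes = 690 minutes.

690 minutes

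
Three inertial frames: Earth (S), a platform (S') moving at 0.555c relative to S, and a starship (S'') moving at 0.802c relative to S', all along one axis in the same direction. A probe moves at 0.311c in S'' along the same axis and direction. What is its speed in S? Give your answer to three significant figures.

Apply u = (u'+v)/(1+u'v) twice. Probe in the platform frame: (0.311+0.802)/(1+0.311·0.802) = 1.113/1.249422 = 0.89081c.
That velocity, transformed to the rest frame of Earth: (0.89081+0.555)/(1+0.89081·0.555) = 1.44581/1.49439955 = 0.96749c.

0.967c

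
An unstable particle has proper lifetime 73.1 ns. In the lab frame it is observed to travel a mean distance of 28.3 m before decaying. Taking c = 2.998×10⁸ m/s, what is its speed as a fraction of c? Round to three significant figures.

0.791c

d = βγcτ ⇒ βγ = d/(cτ) = 28.30 m / (21.91538 m) = 1.2913.
β = (βγ)/√(1+(βγ)²) = 1.2913/√2.66746 = 0.791.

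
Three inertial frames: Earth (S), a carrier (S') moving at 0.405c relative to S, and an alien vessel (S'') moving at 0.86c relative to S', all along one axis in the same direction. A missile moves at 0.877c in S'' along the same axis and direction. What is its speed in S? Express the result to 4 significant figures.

0.9958c

Compose velocities in two stages. Stage 1 (into S'): u₁ = (0.877+0.86)/(1+0.877×0.86) = 0.99018.
Stage 2 (into S): u = (0.99018+0.405)/(1+0.99018×0.405) = 0.99583, so the speed is 0.9958c.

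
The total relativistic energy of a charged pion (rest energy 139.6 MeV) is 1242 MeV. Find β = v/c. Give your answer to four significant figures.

γ = E/(mc²) = 1242/139.6 = 8.8968.
β = √(1 − 1/γ²) = √(1 − 0.0126338) = √0.9873662 = 0.9937.

0.9937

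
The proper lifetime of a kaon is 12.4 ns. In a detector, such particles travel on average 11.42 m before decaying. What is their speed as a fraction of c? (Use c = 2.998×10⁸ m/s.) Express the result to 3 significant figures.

0.951c

Let x = d/(cτ) = 11.42 m / (2.998×10⁸ m/s × 1.240×10^-8 s) = 3.0719. Since d = βγcτ, x = βγ = β/√(1−β²).
Solving: β² = x²/(1+x²) = 9.43657/10.43657 = 0.904183, so β = 0.951.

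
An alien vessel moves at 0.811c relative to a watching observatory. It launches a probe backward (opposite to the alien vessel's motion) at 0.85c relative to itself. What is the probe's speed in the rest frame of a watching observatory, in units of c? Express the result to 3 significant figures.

0.126c

In units of c, u = (u' + v)/(1 + u'v) with u' = −0.85 and v = 0.811.
Numerator: −0.85 + 0.811 = −0.039. Denominator: 1 + (−0.85)(0.811) = 0.31065.
u = −0.039/0.31065 = −0.12554, so the speed is 0.126c.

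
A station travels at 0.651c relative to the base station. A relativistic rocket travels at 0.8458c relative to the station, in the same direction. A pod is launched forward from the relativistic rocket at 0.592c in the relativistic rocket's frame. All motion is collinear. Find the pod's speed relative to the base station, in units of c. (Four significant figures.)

0.9910c

First combine the pod and relativistic rocket (S''→S'): u₁ = (0.592 + 0.8458)/(1 + 0.592×0.8458) = 1.4378/1.5007136 = 0.95808.
Then combine with the station (S'→S): u = (0.95808 + 0.651)/(1 + 0.95808×0.651) = 1.60908/1.62371008 = 0.99099.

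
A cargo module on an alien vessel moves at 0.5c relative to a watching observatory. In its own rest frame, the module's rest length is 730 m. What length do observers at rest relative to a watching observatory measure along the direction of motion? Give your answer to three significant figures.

632 m

Lorentz factor: γ = (1 − 0.25)^(−1/2) = 1.1547.
Length contraction: L = L₀/γ = 730/1.1547 = 632 m.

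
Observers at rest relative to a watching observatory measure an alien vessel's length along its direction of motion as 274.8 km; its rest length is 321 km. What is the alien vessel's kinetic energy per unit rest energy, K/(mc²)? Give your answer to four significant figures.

0.1681

γ = L₀/L = 321/274.8 = 1.16812.
K/(mc²) = γ − 1 = 1.16812 − 1 = 0.1681.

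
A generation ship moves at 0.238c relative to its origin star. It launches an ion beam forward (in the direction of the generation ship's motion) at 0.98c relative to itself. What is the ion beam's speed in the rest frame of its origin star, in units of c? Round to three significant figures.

Relativistic velocity addition: u = (u' + v)/(1 + u'v/c²), with u' = 0.98c and v = 0.238c.
Numerator: 0.98 + 0.238 = 1.218. Denominator: 1 + (0.98)(0.238) = 1.23324.
u = 1.218/1.23324 = 0.98764, so the speed is 0.988c.

0.988c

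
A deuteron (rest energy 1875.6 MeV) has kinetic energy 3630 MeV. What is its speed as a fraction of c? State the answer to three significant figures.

γ = 1 + K/(mc²) = 1 + 3630/1875.6 = 2.9354.
β = √(1 − 1/γ²) = √(1 − 0.116055) = √0.883945 = 0.940.

0.940c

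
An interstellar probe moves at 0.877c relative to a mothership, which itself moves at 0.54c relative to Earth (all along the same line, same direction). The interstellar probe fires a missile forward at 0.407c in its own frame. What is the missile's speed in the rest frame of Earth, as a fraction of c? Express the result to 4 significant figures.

Apply u = (u'+v)/(1+u'v) twice. Missile in the mothership frame: (0.407+0.877)/(1+0.407·0.877) = 1.284/1.356939 = 0.94625c.
That velocity, transformed to the rest frame of Earth: (0.94625+0.54)/(1+0.94625·0.54) = 1.48625/1.510975 = 0.98364c.

0.9836c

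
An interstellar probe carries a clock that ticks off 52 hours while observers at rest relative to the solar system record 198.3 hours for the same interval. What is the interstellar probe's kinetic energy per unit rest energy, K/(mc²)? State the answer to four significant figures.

The time-dilation ratio gives γ = 198.3/52 = 3.81346.
Since K = (γ−1)mc², K/(mc²) = 3.81346 − 1 = 2.813.

2.813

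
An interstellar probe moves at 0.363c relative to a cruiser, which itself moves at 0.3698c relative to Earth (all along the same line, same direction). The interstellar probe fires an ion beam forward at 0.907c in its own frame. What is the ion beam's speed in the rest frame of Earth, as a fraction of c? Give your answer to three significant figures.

Compose velocities in two stages. Stage 1 (into S'): u₁ = (0.907+0.363)/(1+0.907×0.363) = 0.95543.
Stage 2 (into S): u = (0.95543+0.3698)/(1+0.95543×0.3698) = 0.97925, so the speed is 0.979c.

0.979c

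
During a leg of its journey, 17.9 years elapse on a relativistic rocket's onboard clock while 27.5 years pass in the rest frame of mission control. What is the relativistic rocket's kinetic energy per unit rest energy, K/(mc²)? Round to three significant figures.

From Δt = γΔτ: γ = 27.5/17.9 = 1.53631.
K/(mc²) = γ − 1 = 1.53631 − 1 = 0.536.

0.536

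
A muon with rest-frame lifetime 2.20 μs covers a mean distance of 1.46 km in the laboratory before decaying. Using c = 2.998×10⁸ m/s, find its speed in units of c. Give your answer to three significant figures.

Let x = d/(cτ) = 1460 m / (2.998×10⁸ m/s × 2.200×10^-6 s) = 2.2136. Since d = βγcτ, x = βγ = β/√(1−β²).
Solving: β² = x²/(1+x²) = 4.90002/5.90002 = 0.830509, so β = 0.911.

0.911c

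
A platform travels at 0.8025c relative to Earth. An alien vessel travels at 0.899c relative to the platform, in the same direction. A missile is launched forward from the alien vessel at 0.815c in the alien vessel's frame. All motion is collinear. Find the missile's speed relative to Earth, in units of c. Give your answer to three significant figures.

First combine the missile and alien vessel (S''→S'): u₁ = (0.815 + 0.899)/(1 + 0.815×0.899) = 1.714/1.732685 = 0.98922.
Then combine with the platform (S'→S): u = (0.98922 + 0.8025)/(1 + 0.98922×0.8025) = 1.79172/1.79384905 = 0.99881.

0.999c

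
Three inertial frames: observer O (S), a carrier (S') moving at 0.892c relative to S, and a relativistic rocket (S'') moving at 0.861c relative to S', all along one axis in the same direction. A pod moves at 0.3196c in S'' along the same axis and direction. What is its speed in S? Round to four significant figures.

0.9956c

Compose velocities in two stages. Stage 1 (into S'): u₁ = (0.3196+0.861)/(1+0.3196×0.861) = 0.92583.
Stage 2 (into S): u = (0.92583+0.892)/(1+0.92583×0.892) = 0.99561, so the speed is 0.9956c.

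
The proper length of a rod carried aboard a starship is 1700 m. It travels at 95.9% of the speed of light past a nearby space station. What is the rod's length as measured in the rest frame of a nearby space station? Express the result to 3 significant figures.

γ = 1/√(1 − β²) = 1/√(1 − 0.919681) = 1/√0.080319 = 1/0.283406 = 3.5285.
Along the direction of motion the measured length is L₀/γ = 1700/3.5285 = 482 m.

482 m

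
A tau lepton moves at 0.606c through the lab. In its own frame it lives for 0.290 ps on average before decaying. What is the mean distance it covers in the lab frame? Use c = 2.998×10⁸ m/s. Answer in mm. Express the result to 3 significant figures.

β² = 0.367236, so γ = 1/√0.632764 = 1.2571.
Lab-frame lifetime: Δt = γτ = 1.2571 × 0.290 ps = 0.36456 ps.
Distance: d = vΔt = 0.606 × 2.998×10⁸ m/s × 3.6456×10^-13 s = 6.62×10^-5 m = 0.0662 mm.

0.0662 mm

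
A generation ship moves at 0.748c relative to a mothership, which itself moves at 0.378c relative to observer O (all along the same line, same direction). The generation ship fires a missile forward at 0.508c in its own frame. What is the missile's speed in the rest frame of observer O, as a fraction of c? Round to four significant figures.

0.9584c

Compose velocities in two stages. Stage 1 (into S'): u₁ = (0.508+0.748)/(1+0.508×0.748) = 0.91016.
Stage 2 (into S): u = (0.91016+0.378)/(1+0.91016×0.378) = 0.95842, so the speed is 0.9584c.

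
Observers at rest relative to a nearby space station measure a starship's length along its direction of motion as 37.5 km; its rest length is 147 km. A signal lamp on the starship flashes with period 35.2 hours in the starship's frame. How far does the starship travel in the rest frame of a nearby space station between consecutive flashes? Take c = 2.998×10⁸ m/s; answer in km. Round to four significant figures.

1.440×10^11 km

γ = L₀/L = 147/37.5 = 3.92.
β = √(1 − 1/γ²) = 0.96691. Lab-frame period = γτ = 3.92×35.2 hours = 137.98 hours. Distance = βc × γτ = 0.96691 × 2.998×10⁸ m/s × 496728 s = 1.4399×10^14 m = 1.440×10^11 km.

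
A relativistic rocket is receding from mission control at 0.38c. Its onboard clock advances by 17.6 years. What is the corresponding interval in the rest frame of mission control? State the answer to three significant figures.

With β = 0.38, γ = 1/√(1 − 0.38²) = 1/√0.8556 = 1.0811.
Time dilation: Δt = γ·Δτ = 1.0811 × 17.6 = 19.0 years.

19.0 years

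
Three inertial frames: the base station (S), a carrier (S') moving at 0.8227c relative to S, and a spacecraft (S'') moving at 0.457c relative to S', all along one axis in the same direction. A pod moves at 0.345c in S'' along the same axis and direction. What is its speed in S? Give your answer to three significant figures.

0.965c

Apply u = (u'+v)/(1+u'v) twice. Pod in the carrier frame: (0.345+0.457)/(1+0.345·0.457) = 0.802/1.157665 = 0.69277c.
That velocity, transformed to the rest frame of the base station: (0.69277+0.8227)/(1+0.69277·0.8227) = 1.51547/1.569941879 = 0.9653c.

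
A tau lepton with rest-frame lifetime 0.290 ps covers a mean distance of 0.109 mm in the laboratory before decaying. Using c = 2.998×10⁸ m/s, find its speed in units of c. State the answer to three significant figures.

Let x = d/(cτ) = 1.090×10^-4 m / (2.998×10⁸ m/s × 2.900×10^-13 s) = 1.2537. Since d = βγcτ, x = βγ = β/√(1−β²).
Solving: β² = x²/(1+x²) = 1.57176/2.57176 = 0.611161, so β = 0.782.

0.782c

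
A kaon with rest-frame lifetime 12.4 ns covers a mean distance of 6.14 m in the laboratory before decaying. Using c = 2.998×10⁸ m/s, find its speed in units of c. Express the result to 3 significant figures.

0.855c

d = βγcτ ⇒ βγ = d/(cτ) = 6.140 m / (3.71752 m) = 1.6516.
β = (βγ)/√(1+(βγ)²) = 1.6516/√3.72778 = 0.855.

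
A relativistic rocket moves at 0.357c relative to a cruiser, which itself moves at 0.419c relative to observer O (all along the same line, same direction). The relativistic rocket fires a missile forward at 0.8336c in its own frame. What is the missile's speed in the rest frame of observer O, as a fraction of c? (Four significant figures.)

0.9654c

First combine the missile and relativistic rocket (S''→S'): u₁ = (0.8336 + 0.357)/(1 + 0.8336×0.357) = 1.1906/1.2975952 = 0.91754.
Then combine with the cruiser (S'→S): u = (0.91754 + 0.419)/(1 + 0.91754×0.419) = 1.33654/1.38444926 = 0.96539.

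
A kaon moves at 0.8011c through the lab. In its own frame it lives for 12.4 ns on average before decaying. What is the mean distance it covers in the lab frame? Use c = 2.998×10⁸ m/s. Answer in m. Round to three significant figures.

γ = 1/√(1 − β²) = 1/√(1 − 0.64176121) = 1/√0.35823879 = 1/0.598531 = 1.6708.
Lab-frame lifetime: Δt = γτ = 1.6708 × 12.4 ns = 20.718 ns.
Distance: d = vΔt = 0.8011 × 2.998×10⁸ m/s × 2.0718×10^-8 s = 4.98 m.

4.98 m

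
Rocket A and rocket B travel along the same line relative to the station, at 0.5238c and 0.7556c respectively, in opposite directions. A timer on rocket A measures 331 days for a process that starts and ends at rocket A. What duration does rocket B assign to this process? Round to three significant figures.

Transform rocket A's velocity into rocket B's frame: (0.5238 + 0.7556)/(1 + 0.5238·0.7556) = 1.2794/1.39578328, so the relative speed is 0.91662c.
At |u| = 0.91662c, γ = (1 − 0.840192)^(−1/2) = 2.5015.
Rocket A's interval is proper; time dilation gives Δt_B = γΔτ = 2.5015 × 331 days = 828 days.

828 days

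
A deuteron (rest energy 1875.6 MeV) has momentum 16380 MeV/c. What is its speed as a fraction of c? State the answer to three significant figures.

pc/(mc²) = 16380/1875.6 = 8.7332 = βγ = β/√(1−β²).
So β² = x²/(1 + x²) with x = 8.7332: x² = 76.2688, β² = 76.2688/77.2688 = 0.987058, β = 0.994.

0.994c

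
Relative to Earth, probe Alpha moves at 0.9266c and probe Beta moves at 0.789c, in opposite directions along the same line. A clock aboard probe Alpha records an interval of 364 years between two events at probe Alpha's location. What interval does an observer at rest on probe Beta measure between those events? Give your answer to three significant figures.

Transform probe Alpha's velocity into probe Beta's frame: (0.9266 + 0.789)/(1 + 0.9266·0.789) = 1.7156/1.7310874, so the relative speed is 0.99105c.
γ for this relative speed: γ = 1/√(1 − 0.98218) = 7.4911.
The clock on probe Alpha records proper time, so probe Beta measures Δt = γΔτ = 7.4911 × 364 = 2730 years.

2730 years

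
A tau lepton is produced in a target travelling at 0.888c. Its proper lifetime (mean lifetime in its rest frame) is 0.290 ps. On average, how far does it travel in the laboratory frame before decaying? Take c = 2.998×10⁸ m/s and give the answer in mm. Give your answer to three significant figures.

With β = 0.888, γ = 1/√(1 − 0.888²) = 1/√0.211456 = 2.1747.
Lab-frame lifetime: Δt = γτ = 2.1747 × 0.290 ps = 0.63066 ps.
Distance: d = vΔt = 0.888 × 2.998×10⁸ m/s × 6.3066×10^-13 s = 1.68×10^-4 m = 0.168 mm.

0.168 mm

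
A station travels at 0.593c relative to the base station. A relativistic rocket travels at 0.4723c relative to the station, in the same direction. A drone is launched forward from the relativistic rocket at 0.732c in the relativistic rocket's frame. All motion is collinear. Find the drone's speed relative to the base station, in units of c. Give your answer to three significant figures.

0.972c

First combine the drone and relativistic rocket (S''→S'): u₁ = (0.732 + 0.4723)/(1 + 0.732×0.4723) = 1.2043/1.3457236 = 0.89491.
Then combine with the station (S'→S): u = (0.89491 + 0.593)/(1 + 0.89491×0.593) = 1.48791/1.53068163 = 0.97206.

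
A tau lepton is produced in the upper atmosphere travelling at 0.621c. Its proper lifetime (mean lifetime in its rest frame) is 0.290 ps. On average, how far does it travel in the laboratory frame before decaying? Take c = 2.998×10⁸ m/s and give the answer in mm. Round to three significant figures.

0.0689 mm

γ = 1/√(1 − β²) = 1/√(1 − 0.385641) = 1/√0.614359 = 1/0.783811 = 1.2758.
Lab-frame lifetime: Δt = γτ = 1.2758 × 0.290 ps = 0.36998 ps.
Distance: d = vΔt = 0.621 × 2.998×10⁸ m/s × 3.6998×10^-13 s = 6.89×10^-5 m = 0.0689 mm.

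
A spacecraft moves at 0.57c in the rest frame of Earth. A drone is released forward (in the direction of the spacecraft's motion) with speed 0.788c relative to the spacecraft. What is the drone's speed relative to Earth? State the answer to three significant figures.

0.937c

Relativistic velocity addition: u = (u' + v)/(1 + u'v/c²), with u' = 0.788c and v = 0.57c.
Numerator: 0.788 + 0.57 = 1.358. Denominator: 1 + (0.788)(0.57) = 1.44916.
u = 1.358/1.44916 = 0.93709, so the speed is 0.937c.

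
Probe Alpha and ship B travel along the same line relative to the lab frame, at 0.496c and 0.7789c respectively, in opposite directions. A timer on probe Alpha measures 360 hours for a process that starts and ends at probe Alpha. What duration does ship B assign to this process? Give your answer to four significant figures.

Transform probe Alpha's velocity into ship B's frame: (0.496 + 0.7789)/(1 + 0.496·0.7789) = 1.2749/1.3863344, so the relative speed is 0.91962c.
γ for this relative speed: γ = 1/√(1 − 0.845701) = 2.5458.
The clock on probe Alpha records proper time, so ship B measures Δt = γΔτ = 2.5458 × 360 = 916.5 hours.

916.5 hours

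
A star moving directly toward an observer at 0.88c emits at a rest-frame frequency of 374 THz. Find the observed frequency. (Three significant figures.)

1480 THz

Relativistic Doppler (source moving toward): f_obs = f_src · √((1+β)/(1−β)).
With β = 0.88: factor = √(1.88/0.12) = 3.9581.
f_obs = 374 × 3.9581 = 1480 THz.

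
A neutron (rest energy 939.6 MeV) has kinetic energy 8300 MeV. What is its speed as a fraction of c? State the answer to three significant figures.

0.995c

γ = 1 + K/(mc²) = 1 + 8300/939.6 = 9.8335.
β = √(1 − 1/γ²) = √(1 − 0.0103415) = √0.9896585 = 0.995.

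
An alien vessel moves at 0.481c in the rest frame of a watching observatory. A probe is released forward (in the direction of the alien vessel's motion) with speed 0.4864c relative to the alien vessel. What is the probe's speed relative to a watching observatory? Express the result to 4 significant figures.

In units of c, u = (u' + v)/(1 + u'v) with u' = 0.4864 and v = 0.481.
Numerator: 0.4864 + 0.481 = 0.9674. Denominator: 1 + (0.4864)(0.481) = 1.2339584.
u = 0.9674/1.2339584 = 0.78398, so the speed is 0.7840c.

0.7840c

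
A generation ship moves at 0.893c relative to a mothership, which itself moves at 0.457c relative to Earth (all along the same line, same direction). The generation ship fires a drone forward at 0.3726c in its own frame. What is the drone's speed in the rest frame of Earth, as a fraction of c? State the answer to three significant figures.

0.981c

First combine the drone and generation ship (S''→S'): u₁ = (0.3726 + 0.893)/(1 + 0.3726×0.893) = 1.2656/1.3327318 = 0.94963.
Then combine with the mothership (S'→S): u = (0.94963 + 0.457)/(1 + 0.94963×0.457) = 1.40663/1.43398091 = 0.98093.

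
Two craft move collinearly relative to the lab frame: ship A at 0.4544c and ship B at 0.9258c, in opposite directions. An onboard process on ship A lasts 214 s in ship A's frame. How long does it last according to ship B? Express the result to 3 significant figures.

Speed of ship A in ship B's frame: u = (v_A + v_B)/(1 + v_A v_B/c²) = (0.4544 + 0.9258)/(1 + 0.4544×0.9258) = 1.3802/1.42068352 = 0.9715; |u| = 0.9715c.
At |u| = 0.9715c, γ = (1 − 0.943812)^(−1/2) = 4.2187.
The clock on ship A records proper time, so ship B measures Δt = γΔτ = 4.2187 × 214 = 903 s.

903 s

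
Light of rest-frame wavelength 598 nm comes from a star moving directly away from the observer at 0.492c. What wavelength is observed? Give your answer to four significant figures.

Relativistic Doppler for wavelength: λ_obs = λ_src · √((1+β)/(1−β)).
With β = 0.492: factor = √(1.492/0.508) = 1.7138.
λ_obs = 598 × 1.7138 = 1025 nm.

1025 nm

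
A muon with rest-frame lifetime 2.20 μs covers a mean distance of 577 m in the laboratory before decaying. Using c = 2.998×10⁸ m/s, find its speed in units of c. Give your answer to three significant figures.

0.658c

Lab distance = (lab lifetime)·v = γτ·βc, so βγ = d/(cτ) = 577.0/(2.998×10⁸ × 2.200×10^-6) = 0.87483.
With βγ = 0.87483: γ² = 1 + (βγ)² = 1.765328, and β = (βγ)/γ = 0.87483/1.32866 = 0.658.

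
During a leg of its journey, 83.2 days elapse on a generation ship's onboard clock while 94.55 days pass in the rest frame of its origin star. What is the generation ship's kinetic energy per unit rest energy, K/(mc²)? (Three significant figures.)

The time-dilation ratio gives γ = 94.55/83.2 = 1.13642.
Since K = (γ−1)mc², K/(mc²) = 1.13642 − 1 = 0.136.

0.136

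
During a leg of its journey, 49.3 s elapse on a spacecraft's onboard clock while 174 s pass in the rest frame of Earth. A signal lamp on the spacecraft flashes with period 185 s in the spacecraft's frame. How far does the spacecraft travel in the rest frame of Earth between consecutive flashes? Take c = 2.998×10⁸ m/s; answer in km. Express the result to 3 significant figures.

1.88×10^8 km

From Δt = γΔτ: γ = 174/49.3 = 3.52941.
β = √(1 − 1/γ²) = 0.95902. Lab-frame period = γτ = 3.52941×185 s = 652.94 s. Distance = βc × γτ = 0.95902 × 2.998×10⁸ m/s × 652.94 s = 1.8773×10^11 m = 1.88×10^8 km.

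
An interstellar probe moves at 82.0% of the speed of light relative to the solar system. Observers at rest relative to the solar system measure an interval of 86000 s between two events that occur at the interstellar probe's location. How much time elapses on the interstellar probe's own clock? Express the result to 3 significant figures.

γ = 1/√(1 − β²) = 1/√(1 − 0.6724) = 1/√0.3276 = 1/0.572364 = 1.7471.
The moving clock records proper time: Δτ = Δt/γ = 86000/1.7471 = 49200 s.

49200 s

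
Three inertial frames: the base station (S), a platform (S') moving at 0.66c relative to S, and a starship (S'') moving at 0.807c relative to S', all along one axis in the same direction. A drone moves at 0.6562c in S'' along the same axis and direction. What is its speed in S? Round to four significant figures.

Apply u = (u'+v)/(1+u'v) twice. Drone in the platform frame: (0.6562+0.807)/(1+0.6562·0.807) = 1.4632/1.5295534 = 0.95662c.
That velocity, transformed to the rest frame of the base station: (0.95662+0.66)/(1+0.95662·0.66) = 1.61662/1.6313692 = 0.99096c.

0.9910c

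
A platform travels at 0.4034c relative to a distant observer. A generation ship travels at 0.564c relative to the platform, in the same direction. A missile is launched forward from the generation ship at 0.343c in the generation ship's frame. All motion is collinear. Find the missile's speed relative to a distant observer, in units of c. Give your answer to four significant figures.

Compose velocities in two stages. Stage 1 (into S'): u₁ = (0.343+0.564)/(1+0.343×0.564) = 0.75998.
Stage 2 (into S): u = (0.75998+0.4034)/(1+0.75998×0.4034) = 0.8904, so the speed is 0.8904c.

0.8904c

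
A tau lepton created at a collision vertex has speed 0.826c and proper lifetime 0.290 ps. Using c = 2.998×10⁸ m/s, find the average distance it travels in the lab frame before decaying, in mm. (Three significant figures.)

With β = 0.826, γ = 1/√(1 − 0.826²) = 1/√0.317724 = 1.7741.
Lab-frame lifetime: Δt = γτ = 1.7741 × 0.290 ps = 0.51449 ps.
Distance: d = vΔt = 0.826 × 2.998×10⁸ m/s × 5.1449×10^-13 s = 1.27×10^-4 m = 0.127 mm.

0.127 mm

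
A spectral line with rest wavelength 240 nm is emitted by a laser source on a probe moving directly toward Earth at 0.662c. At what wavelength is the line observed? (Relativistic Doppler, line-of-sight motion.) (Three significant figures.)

Relativistic Doppler for wavelength: λ_obs = λ_src · √((1−β)/(1+β)).
With β = 0.662: factor = √(0.338/1.662) = 0.45097.
λ_obs = 240 × 0.45097 = 108 nm.

108 nm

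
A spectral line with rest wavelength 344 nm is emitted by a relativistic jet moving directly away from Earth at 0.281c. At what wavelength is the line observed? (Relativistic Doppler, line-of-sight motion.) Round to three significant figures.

Relativistic Doppler for wavelength: λ_obs = λ_src · √((1+β)/(1−β)).
With β = 0.281: factor = √(1.281/0.719) = 1.3348.
λ_obs = 344 × 1.3348 = 459 nm.

459 nm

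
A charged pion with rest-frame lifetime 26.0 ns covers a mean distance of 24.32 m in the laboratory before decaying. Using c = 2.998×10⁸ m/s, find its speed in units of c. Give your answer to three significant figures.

d = βγcτ ⇒ βγ = d/(cτ) = 24.32 m / (7.7948 m) = 3.12.
β = (βγ)/√(1+(βγ)²) = 3.12/√10.7344 = 0.952.

0.952c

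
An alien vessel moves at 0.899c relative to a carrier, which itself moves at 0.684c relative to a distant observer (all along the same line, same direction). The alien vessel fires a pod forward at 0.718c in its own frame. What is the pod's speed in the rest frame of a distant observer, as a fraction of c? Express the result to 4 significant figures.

0.9967c

Apply u = (u'+v)/(1+u'v) twice. Pod in the carrier frame: (0.718+0.899)/(1+0.718·0.899) = 1.617/1.645482 = 0.98269c.
That velocity, transformed to the rest frame of a distant observer: (0.98269+0.684)/(1+0.98269·0.684) = 1.66669/1.67215996 = 0.99673c.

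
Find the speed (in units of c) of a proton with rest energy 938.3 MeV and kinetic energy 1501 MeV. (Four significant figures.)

K = (γ−1)mc², so γ = 1 + 1501/938.3 = 2.5997.
Then v/c = √(1 − γ⁻²) = √(1 − 0.147963) = √0.852037 = 0.9231.

0.9231c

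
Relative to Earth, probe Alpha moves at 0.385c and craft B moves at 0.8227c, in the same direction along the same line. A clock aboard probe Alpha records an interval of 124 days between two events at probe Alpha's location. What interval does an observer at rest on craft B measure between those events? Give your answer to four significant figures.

Speed of probe Alpha in craft B's frame: u = (v_A − v_B)/(1 − v_A v_B/c²) = (0.385 − 0.8227)/(1 − 0.385×0.8227) = −0.4377/0.6832605 = −0.6406; |u| = 0.6406c.
γ for this relative speed: γ = 1/√(1 − 0.410368) = 1.3023.
The clock on probe Alpha records proper time, so craft B measures Δt = γΔτ = 1.3023 × 124 = 161.5 days.

161.5 days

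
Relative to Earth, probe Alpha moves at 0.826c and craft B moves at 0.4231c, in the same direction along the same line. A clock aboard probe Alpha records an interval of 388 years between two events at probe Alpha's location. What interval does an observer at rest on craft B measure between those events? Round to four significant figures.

494.2 years

The velocity of probe Alpha relative to craft B is (0.826 − 0.4231)c / (1 − 0.826×0.4231) = 0.61935c; relative speed 0.61935c.
γ for this relative speed: γ = 1/√(1 − 0.383594) = 1.2737.
Probe Alpha's interval is proper; time dilation gives Δt_B = γΔτ = 1.2737 × 388 years = 494.2 years.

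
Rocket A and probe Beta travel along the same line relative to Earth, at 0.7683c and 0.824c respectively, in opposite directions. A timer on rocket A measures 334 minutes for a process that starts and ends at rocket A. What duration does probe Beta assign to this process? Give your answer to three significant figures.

1500 minutes

The velocity of rocket A relative to probe Beta is (0.7683 + 0.824)c / (1 + 0.7683×0.824) = 0.97503c; relative speed 0.97503c.
γ for this relative speed: γ = 1/√(1 − 0.950684) = 4.503.
The clock on rocket A records proper time, so probe Beta measures Δt = γΔτ = 4.503 × 334 = 1500 minutes.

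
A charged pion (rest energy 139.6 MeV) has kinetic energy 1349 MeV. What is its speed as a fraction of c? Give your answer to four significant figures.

γ = 1 + K/(mc²) = 1 + 1349/139.6 = 10.663.
β = √(1 − 1/γ²) = √(1 − 0.00879511) = √0.99120489 = 0.9956.

0.9956c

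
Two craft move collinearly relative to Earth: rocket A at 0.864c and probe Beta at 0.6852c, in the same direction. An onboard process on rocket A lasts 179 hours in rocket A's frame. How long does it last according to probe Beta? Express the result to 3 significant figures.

199 hours

Speed of rocket A in probe Beta's frame: u = (v_A − v_B)/(1 − v_A v_B/c²) = (0.864 − 0.6852)/(1 − 0.864×0.6852) = 0.1788/0.4079872 = 0.43825; |u| = 0.43825c.
γ for this relative speed: γ = 1/√(1 − 0.192063) = 1.1125.
Rocket A's interval is proper; time dilation gives Δt_B = γΔτ = 1.1125 × 179 hours = 199 hours.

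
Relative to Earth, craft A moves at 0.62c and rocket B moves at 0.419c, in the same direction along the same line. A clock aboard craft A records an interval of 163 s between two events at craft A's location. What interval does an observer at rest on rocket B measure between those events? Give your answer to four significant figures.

Transform craft A's velocity into rocket B's frame: (0.62 − 0.419)/(1 − 0.62·0.419) = 0.201/0.74022, so the relative speed is 0.27154c.
γ for this relative speed: γ = 1/√(1 − 0.073734) = 1.039.
The clock on craft A records proper time, so rocket B measures Δt = γΔτ = 1.039 × 163 = 169.4 s.

169.4 s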